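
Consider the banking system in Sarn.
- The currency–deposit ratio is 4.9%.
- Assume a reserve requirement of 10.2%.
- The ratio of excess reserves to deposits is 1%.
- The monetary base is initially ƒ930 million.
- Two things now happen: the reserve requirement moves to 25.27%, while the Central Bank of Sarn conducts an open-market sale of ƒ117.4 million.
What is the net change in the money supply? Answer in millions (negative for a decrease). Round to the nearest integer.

-3325 million

Before: m₁ = (1 + 0.049) / (0.102 + 0.01 + 0.049) ≈ 6.5155, MB₁ = 930, so M₁ = 6.5155 × 930 = 6059.415 million.
After: m₂ = (1 + 0.049) / (0.2527 + 0.01 + 0.049) ≈ 3.3654, MB₂ = 930 − 117.4 = 812.6, so M₂ = 3.3654 × 812.6 ≈ 2734.724 million.
ΔM = M₂ − M₁ = 2734.724 − 6059.415 = -3324.691 million.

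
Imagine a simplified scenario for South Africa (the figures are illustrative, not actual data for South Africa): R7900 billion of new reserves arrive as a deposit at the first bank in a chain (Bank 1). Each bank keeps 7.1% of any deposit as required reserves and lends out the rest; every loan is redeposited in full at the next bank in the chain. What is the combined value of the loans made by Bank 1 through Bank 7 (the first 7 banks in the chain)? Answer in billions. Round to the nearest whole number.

R41638 billion

Bank i lends (1 − rr)^i of the original deposit: Bank 1 lends 7900·0.9290 = 7339.1000, Bank 2 lends 7900·0.9290² = 6818.0239, and so on.
Summing a geometric series: total = 7900·[0.9290·(1 − 0.9290^7) / (1 − 0.9290)] ≈ 41637.8647 billion.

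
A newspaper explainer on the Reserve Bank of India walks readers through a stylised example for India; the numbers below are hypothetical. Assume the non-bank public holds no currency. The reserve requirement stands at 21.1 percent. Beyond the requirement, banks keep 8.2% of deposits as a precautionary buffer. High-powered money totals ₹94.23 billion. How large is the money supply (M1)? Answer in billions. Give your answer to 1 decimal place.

The money multiplier is m = 1 / (rr + e) = 1 / (0.211 + 0.082) ≈ 3.4130.
So M = m × MB = 3.4130 × 94.23 ≈ 321.607 billion.

₹321.6 billion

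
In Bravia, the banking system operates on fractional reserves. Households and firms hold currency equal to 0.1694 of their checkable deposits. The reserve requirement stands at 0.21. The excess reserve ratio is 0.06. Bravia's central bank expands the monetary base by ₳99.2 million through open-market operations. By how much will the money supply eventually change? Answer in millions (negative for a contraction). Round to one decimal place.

The money multiplier is m = (1 + c) / (rr + e + c) = (1 + 0.1694) / (0.21 + 0.06 + 0.1694) ≈ 2.6614.
The purchase adds 99.2 million of base, so ΔM = m × ΔMB = 2.6614 × (+99.2) ≈ 264.0109 million.

₳264.0 million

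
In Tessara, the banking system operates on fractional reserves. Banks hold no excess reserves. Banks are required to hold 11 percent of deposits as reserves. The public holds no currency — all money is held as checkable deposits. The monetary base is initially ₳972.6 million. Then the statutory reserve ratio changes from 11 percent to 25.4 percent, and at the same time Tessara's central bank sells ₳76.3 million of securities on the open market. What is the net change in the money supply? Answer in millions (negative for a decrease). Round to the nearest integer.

-5313 million

Before: m₁ = 1 / (0.11) ≈ 9.0909, MB₁ = 972.6, so M₁ = 9.0909 × 972.6 ≈ 8841.8093 million.
After: m₂ = 1 / (0.254) ≈ 3.9370, MB₂ = 972.6 − 76.3 = 896.3, so M₂ = 3.9370 × 896.3 = 3528.7331 million.
ΔM = M₂ − M₁ = 3528.7331 − 8841.8093 = -5313.0762 million.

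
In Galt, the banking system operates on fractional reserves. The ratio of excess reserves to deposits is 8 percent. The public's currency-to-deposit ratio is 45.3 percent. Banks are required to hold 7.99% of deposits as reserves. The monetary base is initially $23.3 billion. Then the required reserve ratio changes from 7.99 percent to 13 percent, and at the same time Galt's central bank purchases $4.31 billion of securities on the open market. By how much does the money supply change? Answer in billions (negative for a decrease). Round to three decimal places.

Before: m₁ = (1 + 0.453) / (0.0799 + 0.08 + 0.453) ≈ 2.370697, MB₁ = 23.3, so M₁ = 2.370697 × 23.3 ≈ 55.2372 billion.
After: m₂ = (1 + 0.453) / (0.13 + 0.08 + 0.453) ≈ 2.191554, MB₂ = 23.3 + 4.31 = 27.61, so M₂ = 2.191554 × 27.61 ≈ 60.5088 billion.
ΔM = M₂ − M₁ = 60.5088 − 55.2372 = 5.2716 billion.

$5.272 billion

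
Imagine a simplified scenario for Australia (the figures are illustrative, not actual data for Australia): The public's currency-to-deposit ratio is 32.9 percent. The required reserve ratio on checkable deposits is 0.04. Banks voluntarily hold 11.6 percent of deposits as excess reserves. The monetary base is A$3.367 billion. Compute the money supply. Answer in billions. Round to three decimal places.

A$9.226 billion

The money multiplier is m = (1 + c) / (rr + e + c) = (1 + 0.329) / (0.04 + 0.116 + 0.329) ≈ 2.74021.
So M = m × MB = 2.74021 × 3.367 ≈ 9.2263 billion.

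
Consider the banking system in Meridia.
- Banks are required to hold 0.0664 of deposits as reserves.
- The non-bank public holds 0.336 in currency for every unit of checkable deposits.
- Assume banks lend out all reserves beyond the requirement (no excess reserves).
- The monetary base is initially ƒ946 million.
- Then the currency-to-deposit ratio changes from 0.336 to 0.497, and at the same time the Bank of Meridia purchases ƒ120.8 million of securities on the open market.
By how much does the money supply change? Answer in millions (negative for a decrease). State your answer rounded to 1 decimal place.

Before: m₁ = (1 + 0.336) / (0.0664 + 0.336) ≈ 3.320080, MB₁ = 946, so M₁ = 3.320080 × 946 ≈ 3140.7957 million.
After: m₂ = (1 + 0.497) / (0.0664 + 0.497) ≈ 2.657082, MB₂ = 946 + 120.8 = 1066.8, so M₂ = 2.657082 × 1066.8 ≈ 2834.5751 million.
ΔM = M₂ − M₁ = 2834.5751 − 3140.7957 = -306.2206 million.

-306.2 million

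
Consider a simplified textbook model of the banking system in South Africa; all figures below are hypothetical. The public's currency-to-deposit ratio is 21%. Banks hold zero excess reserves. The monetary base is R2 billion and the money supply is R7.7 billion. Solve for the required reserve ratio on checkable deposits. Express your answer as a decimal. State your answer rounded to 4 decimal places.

0.1043

Using m = M/MB = 7.7/2 = 3.850000. Since m = (1 + c)/(c + rr + e), the denominator satisfies c + rr + e = (1 + c)/m = (1 + 0.21) / 3.850000 ≈ 0.314286.
With c = 0.21 and e = 0, the required reserve ratio on checkable deposits is 0.314286 − 0.21 − 0 = 0.104286.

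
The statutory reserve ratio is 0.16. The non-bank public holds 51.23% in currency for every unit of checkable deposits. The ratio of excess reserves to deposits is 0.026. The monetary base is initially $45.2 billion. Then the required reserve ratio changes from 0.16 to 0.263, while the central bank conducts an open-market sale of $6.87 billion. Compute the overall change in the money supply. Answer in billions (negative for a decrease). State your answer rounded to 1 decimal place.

-25.5 billion

Before: m₁ = (1 + 0.5123) / (0.16 + 0.026 + 0.5123) ≈ 2.1657, MB₁ = 45.2, so M₁ = 2.1657 × 45.2 ≈ 97.8896 billion.
After: m₂ = (1 + 0.5123) / (0.263 + 0.026 + 0.5123) ≈ 1.8873, MB₂ = 45.2 − 6.87 = 38.33, so M₂ = 1.8873 × 38.33 ≈ 72.3402 billion.
ΔM = M₂ − M₁ = 72.3402 − 97.8896 = -25.5494 billion.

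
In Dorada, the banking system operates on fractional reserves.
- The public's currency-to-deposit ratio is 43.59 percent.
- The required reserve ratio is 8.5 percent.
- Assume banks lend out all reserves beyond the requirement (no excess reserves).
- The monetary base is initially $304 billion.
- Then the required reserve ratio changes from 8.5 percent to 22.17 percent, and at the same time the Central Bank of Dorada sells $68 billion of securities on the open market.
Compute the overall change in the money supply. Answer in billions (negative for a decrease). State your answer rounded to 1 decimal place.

Before: m₁ = (1 + 0.4359) / (0.085 + 0.4359) ≈ 2.75658, MB₁ = 304, so M₁ = 2.75658 × 304 ≈ 838.0003 billion.
After: m₂ = (1 + 0.4359) / (0.2217 + 0.4359) ≈ 2.18355, MB₂ = 304 − 68 = 236, so M₂ = 2.18355 × 236 = 515.3178 billion.
ΔM = M₂ − M₁ = 515.3178 − 838.0003 = -322.6825 billion.

-322.7 billion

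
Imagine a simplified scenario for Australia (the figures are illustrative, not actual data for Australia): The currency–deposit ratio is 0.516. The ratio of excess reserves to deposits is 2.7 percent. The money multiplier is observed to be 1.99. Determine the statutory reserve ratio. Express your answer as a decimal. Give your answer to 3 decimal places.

0.219

Using m = 1.99. Since m = (1 + c)/(c + rr + e), the denominator satisfies c + rr + e = (1 + c)/m = (1 + 0.516) / 1.99 ≈ 0.761809.
With c = 0.516 and e = 0.027, the statutory reserve ratio is 0.761809 − 0.516 − 0.027 = 0.218809.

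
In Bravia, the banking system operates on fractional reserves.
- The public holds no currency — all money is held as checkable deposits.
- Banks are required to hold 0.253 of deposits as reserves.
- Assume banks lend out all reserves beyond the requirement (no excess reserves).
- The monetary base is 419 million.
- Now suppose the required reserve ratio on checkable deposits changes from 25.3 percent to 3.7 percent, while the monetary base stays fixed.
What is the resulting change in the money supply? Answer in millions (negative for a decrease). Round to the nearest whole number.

9668 million

Initially m₁ = 1 / (0.253) ≈ 3.9526, so M₁ = 3.9526 × 419 = 1656.1394 million.
After the change m₂ = 1 / (0.037) ≈ 27.0270, so M₂ = 27.0270 × 419 = 11324.313 million.
ΔM = M₂ − M₁ = 11324.313 − 1656.1394 = 9668.1736 million.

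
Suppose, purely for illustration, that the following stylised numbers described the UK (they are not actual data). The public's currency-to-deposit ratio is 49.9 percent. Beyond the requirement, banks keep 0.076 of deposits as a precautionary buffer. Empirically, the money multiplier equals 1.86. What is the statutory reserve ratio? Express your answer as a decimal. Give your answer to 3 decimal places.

0.231

Using m = 1.86. Since m = (1 + c)/(c + rr + e), the denominator satisfies c + rr + e = (1 + c)/m = (1 + 0.499) / 1.86 ≈ 0.805914.
With c = 0.499 and e = 0.076, the statutory reserve ratio is 0.805914 − 0.499 − 0.076 = 0.230914.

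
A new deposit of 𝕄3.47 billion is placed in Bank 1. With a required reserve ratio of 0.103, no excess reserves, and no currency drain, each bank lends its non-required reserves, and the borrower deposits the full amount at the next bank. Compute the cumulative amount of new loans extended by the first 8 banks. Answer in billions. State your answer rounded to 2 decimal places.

Bank i lends (1 − rr)^i of the original deposit: Bank 1 lends 3.47·0.8970 ≈ 3.1126, Bank 2 lends 3.47·0.8970² ≈ 2.7920, and so on.
Summing a geometric series: total = 3.47·[0.8970·(1 − 0.8970^8) / (1 − 0.8970)] ≈ 17.5538 billion.

𝕄17.55 billion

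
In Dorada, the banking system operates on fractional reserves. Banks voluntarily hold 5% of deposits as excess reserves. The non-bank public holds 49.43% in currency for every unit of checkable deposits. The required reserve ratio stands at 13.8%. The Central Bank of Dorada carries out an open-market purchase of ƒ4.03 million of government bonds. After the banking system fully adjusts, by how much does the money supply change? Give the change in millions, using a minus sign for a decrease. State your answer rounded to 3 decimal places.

ƒ8.826 million

The money multiplier is m = (1 + c) / (rr + e + c) = (1 + 0.4943) / (0.138 + 0.05 + 0.4943) ≈ 2.19009.
The purchase adds 4.03 million of base, so ΔM = m × ΔMB = 2.19009 × (+4.03) ≈ 8.8261 million.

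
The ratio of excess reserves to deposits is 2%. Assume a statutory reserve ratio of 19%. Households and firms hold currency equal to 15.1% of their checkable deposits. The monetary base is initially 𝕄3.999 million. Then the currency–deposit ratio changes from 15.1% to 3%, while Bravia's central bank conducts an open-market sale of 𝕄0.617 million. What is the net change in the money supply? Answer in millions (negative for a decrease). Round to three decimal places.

𝕄1.764 million

Before: m₁ = (1 + 0.151) / (0.19 + 0.02 + 0.151) ≈ 3.18837, MB₁ = 3.999, so M₁ = 3.18837 × 3.999 ≈ 12.7503 million.
After: m₂ = (1 + 0.03) / (0.19 + 0.02 + 0.03) ≈ 4.29167, MB₂ = 3.999 − 0.617 = 3.382, so M₂ = 4.29167 × 3.382 ≈ 14.5144 million.
ΔM = M₂ − M₁ = 14.5144 − 12.7503 = 1.7641 million.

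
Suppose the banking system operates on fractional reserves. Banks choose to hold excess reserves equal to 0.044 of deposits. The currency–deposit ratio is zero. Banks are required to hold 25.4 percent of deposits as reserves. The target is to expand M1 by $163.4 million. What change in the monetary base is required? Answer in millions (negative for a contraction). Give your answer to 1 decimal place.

The money multiplier is m = 1 / (rr + e) = 1 / (0.254 + 0.044) ≈ 3.35570.
ΔMB = ΔM / m = (+163.4) / 3.35570 ≈ 48.6933 million.

$48.7 million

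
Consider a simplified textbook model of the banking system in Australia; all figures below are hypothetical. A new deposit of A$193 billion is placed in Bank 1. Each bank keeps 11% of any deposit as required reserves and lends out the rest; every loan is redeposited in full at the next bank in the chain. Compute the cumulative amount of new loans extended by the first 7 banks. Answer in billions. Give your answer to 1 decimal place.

A$870.9 billion

Bank i lends (1 − rr)^i of the original deposit: Bank 1 lends 193·0.8900 = 171.7700, Bank 2 lends 193·0.8900² = 152.8753, and so on.
Summing a geometric series: total = 193·[0.8900·(1 − 0.8900^7) / (1 − 0.8900)] ≈ 870.8531 billion.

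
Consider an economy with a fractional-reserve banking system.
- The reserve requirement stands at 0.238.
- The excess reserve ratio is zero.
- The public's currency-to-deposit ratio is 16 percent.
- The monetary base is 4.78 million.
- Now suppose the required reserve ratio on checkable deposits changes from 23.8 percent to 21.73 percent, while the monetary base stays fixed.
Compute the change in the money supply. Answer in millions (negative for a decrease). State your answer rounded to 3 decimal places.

0.764 million

Initially m₁ = (1 + 0.16) / (0.238 + 0.16) ≈ 2.91457, so M₁ = 2.91457 × 4.78 ≈ 13.9316 million.
After the change m₂ = (1 + 0.16) / (0.2173 + 0.16) ≈ 3.07448, so M₂ = 3.07448 × 4.78 ≈ 14.696 million.
ΔM = M₂ − M₁ = 14.696 − 13.9316 = 0.7644 million.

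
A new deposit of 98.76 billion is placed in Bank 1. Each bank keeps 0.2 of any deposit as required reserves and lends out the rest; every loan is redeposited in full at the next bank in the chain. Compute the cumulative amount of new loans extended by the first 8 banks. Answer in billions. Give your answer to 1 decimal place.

Bank i lends (1 − rr)^i of the original deposit: Bank 1 lends 98.76·0.8000 = 79.0080, Bank 2 lends 98.76·0.8000² = 63.2064, and so on.
Summing a geometric series: total = 98.76·[0.8000·(1 − 0.8000^8) / (1 − 0.8000)] ≈ 328.7633 billion.

328.8 billion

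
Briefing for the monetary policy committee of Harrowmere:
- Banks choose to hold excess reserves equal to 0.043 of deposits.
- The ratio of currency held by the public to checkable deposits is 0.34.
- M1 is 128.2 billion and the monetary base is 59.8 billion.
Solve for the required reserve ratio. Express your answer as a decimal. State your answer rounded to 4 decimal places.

0.2421

Using m = M/MB = 128.2/59.8 ≈ 2.143813. Since m = (1 + c)/(c + rr + e), the denominator satisfies c + rr + e = (1 + c)/m = (1 + 0.34) / 2.143813 ≈ 0.625055.
With c = 0.34 and e = 0.043, the required reserve ratio is 0.625055 − 0.34 − 0.043 = 0.242055.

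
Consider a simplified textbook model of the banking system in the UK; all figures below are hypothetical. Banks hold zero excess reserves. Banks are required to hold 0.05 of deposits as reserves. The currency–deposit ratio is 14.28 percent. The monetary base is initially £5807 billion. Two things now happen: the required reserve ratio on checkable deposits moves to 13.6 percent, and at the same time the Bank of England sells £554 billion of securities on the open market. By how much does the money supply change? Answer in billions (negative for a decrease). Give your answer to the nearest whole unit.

Before: m₁ = (1 + 0.1428) / (0.05 + 0.1428) ≈ 5.92739, MB₁ = 5807, so M₁ = 5.92739 × 5807 ≈ 34420.3537 billion.
After: m₂ = (1 + 0.1428) / (0.136 + 0.1428) ≈ 4.09900, MB₂ = 5807 − 554 = 5253, so M₂ = 4.09900 × 5253 = 21532.047 billion.
ΔM = M₂ − M₁ = 21532.047 − 34420.3537 = -12888.3067 billion.

-12888 billion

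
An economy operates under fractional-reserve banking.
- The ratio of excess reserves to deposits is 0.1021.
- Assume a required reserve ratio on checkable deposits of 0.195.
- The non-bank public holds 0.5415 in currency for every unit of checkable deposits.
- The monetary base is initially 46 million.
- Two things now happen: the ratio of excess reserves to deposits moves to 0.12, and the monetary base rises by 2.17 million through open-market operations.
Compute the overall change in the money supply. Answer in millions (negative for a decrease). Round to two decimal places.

2.14 million

Before: m₁ = (1 + 0.5415) / (0.195 + 0.1021 + 0.5415) ≈ 1.83818, MB₁ = 46, so M₁ = 1.83818 × 46 ≈ 84.5563 million.
After: m₂ = (1 + 0.5415) / (0.195 + 0.12 + 0.5415) ≈ 1.79977, MB₂ = 46 + 2.17 = 48.17, so M₂ = 1.79977 × 48.17 ≈ 86.6949 million.
ΔM = M₂ − M₁ = 86.6949 − 84.5563 = 2.1386 million.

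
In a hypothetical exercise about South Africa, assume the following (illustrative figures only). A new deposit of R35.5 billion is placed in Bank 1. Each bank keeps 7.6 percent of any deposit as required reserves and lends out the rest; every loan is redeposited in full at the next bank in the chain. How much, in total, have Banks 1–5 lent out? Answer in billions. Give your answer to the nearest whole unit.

Bank i lends (1 − rr)^i of the original deposit: Bank 1 lends 35.5·0.9240 = 32.8020, Bank 2 lends 35.5·0.9240² ≈ 30.3090, and so on.
Summing a geometric series: total = 35.5·[0.9240·(1 − 0.9240^5) / (1 − 0.9240)] ≈ 140.9042 billion.

R141 billion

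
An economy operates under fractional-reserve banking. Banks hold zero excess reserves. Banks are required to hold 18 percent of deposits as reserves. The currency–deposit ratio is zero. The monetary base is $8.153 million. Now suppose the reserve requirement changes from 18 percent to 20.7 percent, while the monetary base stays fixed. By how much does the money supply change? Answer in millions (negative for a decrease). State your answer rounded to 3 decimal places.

Initially m₁ = 1 / (0.18) ≈ 5.55556, so M₁ = 5.55556 × 8.153 ≈ 45.2945 million.
After the change m₂ = 1 / (0.207) ≈ 4.83092, so M₂ = 4.83092 × 8.153 ≈ 39.3865 million.
ΔM = M₂ − M₁ = 39.3865 − 45.2945 = -5.908 million.

-5.908 million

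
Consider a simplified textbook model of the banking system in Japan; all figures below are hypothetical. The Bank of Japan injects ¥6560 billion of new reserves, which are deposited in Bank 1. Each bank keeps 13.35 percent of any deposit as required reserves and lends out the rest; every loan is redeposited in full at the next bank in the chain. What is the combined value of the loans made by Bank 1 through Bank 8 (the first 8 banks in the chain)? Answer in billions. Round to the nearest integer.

Bank i lends (1 − rr)^i of the original deposit: Bank 1 lends 6560·0.8665 = 5684.2400, Bank 2 lends 6560·0.8665² ≈ 4925.3940, and so on.
Summing a geometric series: total = 6560·[0.8665·(1 − 0.8665^8) / (1 − 0.8665)] ≈ 29047.2720 billion.

¥29047 billion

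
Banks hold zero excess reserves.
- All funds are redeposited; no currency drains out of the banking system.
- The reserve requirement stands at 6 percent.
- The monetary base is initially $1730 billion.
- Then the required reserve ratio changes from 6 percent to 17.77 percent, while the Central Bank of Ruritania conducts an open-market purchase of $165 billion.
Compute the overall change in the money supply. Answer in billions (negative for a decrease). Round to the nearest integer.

Before: m₁ = 1 / (0.06) ≈ 16.66667, MB₁ = 1730, so M₁ = 16.66667 × 1730 = 28833.3391 billion.
After: m₂ = 1 / (0.1777) ≈ 5.62746, MB₂ = 1730 + 165 = 1895, so M₂ = 5.62746 × 1895 = 10664.0367 billion.
ΔM = M₂ − M₁ = 10664.0367 − 28833.3391 = -18169.3024 billion.

-18169 billion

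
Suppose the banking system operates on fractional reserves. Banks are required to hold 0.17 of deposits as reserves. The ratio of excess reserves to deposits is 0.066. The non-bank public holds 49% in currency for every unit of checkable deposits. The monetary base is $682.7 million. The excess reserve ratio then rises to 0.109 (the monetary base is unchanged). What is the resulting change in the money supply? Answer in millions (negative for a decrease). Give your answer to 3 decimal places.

-78.347 million

Initially m₁ = (1 + 0.49) / (0.17 + 0.066 + 0.49) ≈ 2.0523416, so M₁ = 2.0523416 × 682.7 ≈ 1401.1336 million.
After the change m₂ = (1 + 0.49) / (0.17 + 0.109 + 0.49) ≈ 1.9375813, so M₂ = 1.9375813 × 682.7 ≈ 1322.7868 million.
ΔM = M₂ − M₁ = 1322.7868 − 1401.1336 = -78.3468 million.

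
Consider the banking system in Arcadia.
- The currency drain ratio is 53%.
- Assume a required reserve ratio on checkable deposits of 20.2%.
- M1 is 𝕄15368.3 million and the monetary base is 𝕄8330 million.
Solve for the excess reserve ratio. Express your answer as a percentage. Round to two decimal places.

9.73%

Using m = M/MB = 15368.3/8330 ≈ 1.844934. Since m = (1 + c)/(c + rr + e), the denominator satisfies c + rr + e = (1 + c)/m = (1 + 0.53) / 1.844934 ≈ 0.829298.
With c = 0.53 and rr = 0.202, the excess reserve ratio is 0.829298 − 0.53 − 0.202 = 0.097298.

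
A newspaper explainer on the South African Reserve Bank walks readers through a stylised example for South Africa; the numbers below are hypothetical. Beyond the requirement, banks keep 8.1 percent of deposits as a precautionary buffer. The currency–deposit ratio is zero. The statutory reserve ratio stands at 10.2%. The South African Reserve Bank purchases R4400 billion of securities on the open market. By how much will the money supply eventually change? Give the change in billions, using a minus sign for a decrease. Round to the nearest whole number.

R24044 billion

The money multiplier is m = 1 / (rr + e) = 1 / (0.102 + 0.081) ≈ 5.46448.
The purchase adds 4400 billion of base, so ΔM = m × ΔMB = 5.46448 × (+4400) = 24043.712 billion.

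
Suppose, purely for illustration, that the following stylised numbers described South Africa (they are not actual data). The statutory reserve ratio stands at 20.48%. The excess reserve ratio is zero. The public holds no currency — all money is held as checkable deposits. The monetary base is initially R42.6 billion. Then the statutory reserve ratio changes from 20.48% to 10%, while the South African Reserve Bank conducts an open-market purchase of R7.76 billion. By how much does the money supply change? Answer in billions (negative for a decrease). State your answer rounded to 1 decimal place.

Before: m₁ = 1 / (0.2048) ≈ 4.8828, MB₁ = 42.6, so M₁ = 4.8828 × 42.6 ≈ 208.0073 billion.
After: m₂ = 1 / (0.1) = 10, MB₂ = 42.6 + 7.76 = 50.36, so M₂ = 10 × 50.36 = 503.6 billion.
ΔM = M₂ − M₁ = 503.6 − 208.0073 = 295.5927 billion.

R295.6 billion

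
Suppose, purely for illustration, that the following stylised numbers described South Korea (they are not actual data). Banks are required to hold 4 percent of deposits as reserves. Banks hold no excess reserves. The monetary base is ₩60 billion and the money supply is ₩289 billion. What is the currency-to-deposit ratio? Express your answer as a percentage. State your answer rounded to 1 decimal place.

Using m = M/MB = 289/60 ≈ 4.816667. From m = (1 + c)/(c + rr + e), rearranging gives 1 + c = m·(c + rr + e), so c·(1 − m) = m·(rr + e) − 1.
Hence c = [m·(rr + e) − 1]/(1 − m) = [4.816667 × (0.04 + 0) − 1] / (1 − 4.816667) ≈ 0.211528.

21.2%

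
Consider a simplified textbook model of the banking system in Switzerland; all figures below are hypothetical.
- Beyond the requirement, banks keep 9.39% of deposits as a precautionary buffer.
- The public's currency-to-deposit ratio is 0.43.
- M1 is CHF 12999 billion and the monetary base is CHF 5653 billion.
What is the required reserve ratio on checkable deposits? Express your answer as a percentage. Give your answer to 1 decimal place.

Using m = M/MB = 12999/5653 ≈ 2.299487. Since m = (1 + c)/(c + rr + e), the denominator satisfies c + rr + e = (1 + c)/m = (1 + 0.43) / 2.299487 ≈ 0.621878.
With c = 0.43 and e = 0.0939, the required reserve ratio on checkable deposits is 0.621878 − 0.43 − 0.0939 = 0.097978.

9.8%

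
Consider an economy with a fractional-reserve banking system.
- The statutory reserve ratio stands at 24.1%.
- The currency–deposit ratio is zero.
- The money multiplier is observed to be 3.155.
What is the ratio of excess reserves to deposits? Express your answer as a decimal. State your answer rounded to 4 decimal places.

Using m = 3.155. Since m = (1 + c)/(c + rr + e), the denominator satisfies c + rr + e = (1 + c)/m = (1 + 0) / 3.155 ≈ 0.316957.
With c = 0 and rr = 0.241, the ratio of excess reserves to deposits is 0.316957 − 0 − 0.241 = 0.075957.

0.0760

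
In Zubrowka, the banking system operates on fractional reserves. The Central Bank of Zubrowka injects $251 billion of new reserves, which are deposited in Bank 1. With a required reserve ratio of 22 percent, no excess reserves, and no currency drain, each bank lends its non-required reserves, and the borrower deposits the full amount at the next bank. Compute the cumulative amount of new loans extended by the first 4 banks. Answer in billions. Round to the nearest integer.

$561 billion

Bank i lends (1 − rr)^i of the original deposit: Bank 1 lends 251·0.7800 = 195.7800, Bank 2 lends 251·0.7800² = 152.7084, and so on.
Summing a geometric series: total = 251·[0.7800·(1 − 0.7800^4) / (1 − 0.7800)] ≈ 560.5087 billion.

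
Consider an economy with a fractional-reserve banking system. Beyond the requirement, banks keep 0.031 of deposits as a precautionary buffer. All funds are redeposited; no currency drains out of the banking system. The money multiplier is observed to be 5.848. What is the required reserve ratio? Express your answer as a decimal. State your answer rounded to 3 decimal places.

Using m = 5.848. Since m = (1 + c)/(c + rr + e), the denominator satisfies c + rr + e = (1 + c)/m = (1 + 0) / 5.848 ≈ 0.170999.
With c = 0 and e = 0.031, the required reserve ratio is 0.170999 − 0 − 0.031 = 0.139999.

0.140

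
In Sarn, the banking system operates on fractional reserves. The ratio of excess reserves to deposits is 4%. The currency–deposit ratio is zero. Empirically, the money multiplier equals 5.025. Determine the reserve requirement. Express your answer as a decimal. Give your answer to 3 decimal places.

0.159

Using m = 5.025. Since m = (1 + c)/(c + rr + e), the denominator satisfies c + rr + e = (1 + c)/m = (1 + 0) / 5.025 ≈ 0.199005.
With c = 0 and e = 0.04, the reserve requirement is 0.199005 − 0 − 0.04 = 0.159005.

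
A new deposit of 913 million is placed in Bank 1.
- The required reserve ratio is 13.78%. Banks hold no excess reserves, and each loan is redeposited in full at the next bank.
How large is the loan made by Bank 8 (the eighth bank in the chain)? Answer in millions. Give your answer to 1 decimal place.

278.8 million

Each bank lends a fraction (1 − rr) = 0.8622 of the deposit it receives, so Bank 8 receives 913·0.8622^7 and lends 913·0.8622^8 ≈ 278.8271 million.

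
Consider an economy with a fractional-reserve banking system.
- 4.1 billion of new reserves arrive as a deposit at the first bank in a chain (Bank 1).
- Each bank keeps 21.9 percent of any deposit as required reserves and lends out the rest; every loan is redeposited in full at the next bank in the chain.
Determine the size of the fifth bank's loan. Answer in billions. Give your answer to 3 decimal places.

Each bank lends a fraction (1 − rr) = 0.7810 of the deposit it receives, so Bank 5 receives 4.1·0.7810^4 and lends 4.1·0.7810^5 ≈ 1.1913 billion.

1.191 billion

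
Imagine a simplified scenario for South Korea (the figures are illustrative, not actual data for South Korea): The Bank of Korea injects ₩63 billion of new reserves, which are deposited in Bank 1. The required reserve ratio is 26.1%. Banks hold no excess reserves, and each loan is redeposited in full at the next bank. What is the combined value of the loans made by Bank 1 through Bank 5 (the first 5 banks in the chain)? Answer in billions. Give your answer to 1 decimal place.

Bank i lends (1 − rr)^i of the original deposit: Bank 1 lends 63·0.7390 = 46.5570, Bank 2 lends 63·0.7390² ≈ 34.4056, and so on.
Summing a geometric series: total = 63·[0.7390·(1 − 0.7390^5) / (1 − 0.7390)] ≈ 139.0636 billion.

₩139.1 billion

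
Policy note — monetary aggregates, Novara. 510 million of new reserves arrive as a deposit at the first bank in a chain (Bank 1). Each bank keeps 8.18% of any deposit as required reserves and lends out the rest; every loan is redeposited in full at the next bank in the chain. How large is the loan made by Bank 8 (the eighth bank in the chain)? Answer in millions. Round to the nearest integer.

258 million

Each bank lends a fraction (1 − rr) = 0.9182 of the deposit it receives, so Bank 8 receives 510·0.9182^7 and lends 510·0.9182^8 ≈ 257.6727 million.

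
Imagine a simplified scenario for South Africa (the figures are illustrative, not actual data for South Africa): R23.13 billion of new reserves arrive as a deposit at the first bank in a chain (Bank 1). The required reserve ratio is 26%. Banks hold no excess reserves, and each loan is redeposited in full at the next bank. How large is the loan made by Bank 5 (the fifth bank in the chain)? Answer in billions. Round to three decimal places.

Each bank lends a fraction (1 − rr) = 0.7400 of the deposit it receives, so Bank 5 receives 23.13·0.7400^4 and lends 23.13·0.7400^5 ≈ 5.1326 billion.

R5.133 billion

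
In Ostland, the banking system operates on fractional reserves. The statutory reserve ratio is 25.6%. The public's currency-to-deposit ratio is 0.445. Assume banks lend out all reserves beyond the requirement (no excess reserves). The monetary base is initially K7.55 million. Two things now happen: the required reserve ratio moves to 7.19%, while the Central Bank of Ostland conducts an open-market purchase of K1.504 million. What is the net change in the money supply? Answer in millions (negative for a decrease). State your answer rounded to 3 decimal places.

K9.747 million

Before: m₁ = (1 + 0.445) / (0.256 + 0.445) ≈ 2.06134, MB₁ = 7.55, so M₁ = 2.06134 × 7.55 ≈ 15.5631 million.
After: m₂ = (1 + 0.445) / (0.0719 + 0.445) ≈ 2.79551, MB₂ = 7.55 + 1.504 = 9.054, so M₂ = 2.79551 × 9.054 ≈ 25.3105 million.
ΔM = M₂ − M₁ = 25.3105 − 15.5631 = 9.7474 million.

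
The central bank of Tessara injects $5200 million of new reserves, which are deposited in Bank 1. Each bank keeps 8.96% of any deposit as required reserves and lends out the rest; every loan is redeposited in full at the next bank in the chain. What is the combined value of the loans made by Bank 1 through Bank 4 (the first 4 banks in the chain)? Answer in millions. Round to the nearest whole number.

$16540 million

Bank i lends (1 − rr)^i of the original deposit: Bank 1 lends 5200·0.9104 = 4734.0800, Bank 2 lends 5200·0.9104² ≈ 4309.9064, and so on.
Summing a geometric series: total = 5200·[0.9104·(1 − 0.9104^4) / (1 − 0.9104)] ≈ 16539.8971 million.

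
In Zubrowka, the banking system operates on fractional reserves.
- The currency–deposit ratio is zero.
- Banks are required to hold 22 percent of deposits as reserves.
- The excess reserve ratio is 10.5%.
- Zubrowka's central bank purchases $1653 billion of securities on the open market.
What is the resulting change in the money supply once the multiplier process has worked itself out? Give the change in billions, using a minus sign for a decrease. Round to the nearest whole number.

The money multiplier is m = 1 / (rr + e) = 1 / (0.22 + 0.105) ≈ 3.07692.
The purchase adds 1653 billion of base, so ΔM = m × ΔMB = 3.07692 × (+1653) ≈ 5086.1488 billion.

$5086 billion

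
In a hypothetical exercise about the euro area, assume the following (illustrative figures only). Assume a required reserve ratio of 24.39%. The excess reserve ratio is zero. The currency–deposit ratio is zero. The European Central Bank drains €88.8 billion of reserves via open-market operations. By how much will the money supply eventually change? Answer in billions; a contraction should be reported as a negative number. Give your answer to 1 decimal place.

-364.1 billion

The simple money multiplier is m = 1/rr = 1/0.2439 ≈ 4.1.
An open-market sale reduces the monetary base by 88.8 billion, so ΔM = m × ΔMB = 4.1 × (−88.8) = -364.08 billion.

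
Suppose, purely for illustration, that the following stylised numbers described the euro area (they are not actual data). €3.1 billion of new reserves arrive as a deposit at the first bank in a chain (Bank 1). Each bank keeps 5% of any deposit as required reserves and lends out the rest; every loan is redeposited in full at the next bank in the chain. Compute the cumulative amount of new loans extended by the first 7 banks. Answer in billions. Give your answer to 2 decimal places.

Bank i lends (1 − rr)^i of the original deposit: Bank 1 lends 3.1·0.9500 = 2.9450, Bank 2 lends 3.1·0.9500² ≈ 2.7977, and so on.
Summing a geometric series: total = 3.1·[0.9500·(1 − 0.9500^7) / (1 − 0.9500)] ≈ 17.7679 billion.

€17.77 billion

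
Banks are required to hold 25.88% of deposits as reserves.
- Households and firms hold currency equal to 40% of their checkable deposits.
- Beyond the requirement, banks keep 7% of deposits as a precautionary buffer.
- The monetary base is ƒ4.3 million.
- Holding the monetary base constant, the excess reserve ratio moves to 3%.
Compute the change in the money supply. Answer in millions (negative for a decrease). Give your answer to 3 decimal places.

ƒ0.480 million

Initially m₁ = (1 + 0.4) / (0.2588 + 0.07 + 0.4) ≈ 1.92097, so M₁ = 1.92097 × 4.3 ≈ 8.2602 million.
After the change m₂ = (1 + 0.4) / (0.2588 + 0.03 + 0.4) ≈ 2.03252, so M₂ = 2.03252 × 4.3 ≈ 8.7398 million.
ΔM = M₂ − M₁ = 8.7398 − 8.2602 = 0.4796 million.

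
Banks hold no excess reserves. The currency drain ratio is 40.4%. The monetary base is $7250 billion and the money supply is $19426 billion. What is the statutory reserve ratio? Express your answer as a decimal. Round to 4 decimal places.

Using m = M/MB = 19426/7250 ≈ 2.679448. Since m = (1 + c)/(c + rr + e), the denominator satisfies c + rr + e = (1 + c)/m = (1 + 0.404) / 2.679448 ≈ 0.523989.
With c = 0.404 and e = 0, the statutory reserve ratio is 0.523989 − 0.404 − 0 = 0.119989.

0.1200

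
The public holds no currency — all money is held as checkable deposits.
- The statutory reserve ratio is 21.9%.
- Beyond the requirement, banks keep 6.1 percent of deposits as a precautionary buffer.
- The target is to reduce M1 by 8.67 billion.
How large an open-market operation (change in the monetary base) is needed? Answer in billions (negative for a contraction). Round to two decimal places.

The money multiplier is m = 1 / (rr + e) = 1 / (0.219 + 0.061) ≈ 3.5714.
ΔMB = ΔM / m = (−8.67) / 3.5714 ≈ -2.4276 billion.

-2.43 billion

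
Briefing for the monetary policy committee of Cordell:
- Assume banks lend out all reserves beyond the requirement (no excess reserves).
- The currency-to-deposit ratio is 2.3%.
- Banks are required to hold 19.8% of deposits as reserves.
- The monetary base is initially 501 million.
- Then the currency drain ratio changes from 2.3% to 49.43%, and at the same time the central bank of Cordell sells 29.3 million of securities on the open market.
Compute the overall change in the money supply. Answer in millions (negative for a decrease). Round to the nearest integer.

-1301 million

Before: m₁ = (1 + 0.023) / (0.198 + 0.023) ≈ 4.6290, MB₁ = 501, so M₁ = 4.6290 × 501 = 2319.129 million.
After: m₂ = (1 + 0.4943) / (0.198 + 0.4943) ≈ 2.1585, MB₂ = 501 − 29.3 = 471.7, so M₂ = 2.1585 × 471.7 ≈ 1018.1644 million.
ΔM = M₂ − M₁ = 1018.1644 − 2319.129 = -1300.9646 million.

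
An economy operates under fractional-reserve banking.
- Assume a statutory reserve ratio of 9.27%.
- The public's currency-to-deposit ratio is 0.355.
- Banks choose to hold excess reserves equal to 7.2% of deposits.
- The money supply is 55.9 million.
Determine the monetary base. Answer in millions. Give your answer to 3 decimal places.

21.440 million

The money multiplier is m = (1 + c) / (rr + e + c) = (1 + 0.355) / (0.0927 + 0.072 + 0.355) ≈ 2.607273.
MB = M / m = 55.9 / 2.607273 ≈ 21.44 million.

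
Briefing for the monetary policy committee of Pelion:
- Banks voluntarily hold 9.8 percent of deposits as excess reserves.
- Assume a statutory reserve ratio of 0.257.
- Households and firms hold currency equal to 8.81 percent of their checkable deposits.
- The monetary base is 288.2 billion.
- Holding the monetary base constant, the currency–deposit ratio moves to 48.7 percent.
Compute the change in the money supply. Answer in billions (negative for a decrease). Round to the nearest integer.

Initially m₁ = (1 + 0.0881) / (0.257 + 0.098 + 0.0881) ≈ 2.4557, so M₁ = 2.4557 × 288.2 ≈ 707.7327 billion.
After the change m₂ = (1 + 0.487) / (0.257 + 0.098 + 0.487) ≈ 1.7660, so M₂ = 1.7660 × 288.2 = 508.9612 billion.
ΔM = M₂ − M₁ = 508.9612 − 707.7327 = -198.7715 billion.

-199 billion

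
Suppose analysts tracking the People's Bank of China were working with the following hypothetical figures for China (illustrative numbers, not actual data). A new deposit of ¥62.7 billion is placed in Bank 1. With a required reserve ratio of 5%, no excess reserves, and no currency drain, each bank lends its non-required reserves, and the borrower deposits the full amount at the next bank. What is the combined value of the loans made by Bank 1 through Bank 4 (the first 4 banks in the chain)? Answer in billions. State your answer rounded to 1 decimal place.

Bank i lends (1 − rr)^i of the original deposit: Bank 1 lends 62.7·0.9500 = 59.5650, Bank 2 lends 62.7·0.9500² ≈ 56.5867, and so on.
Summing a geometric series: total = 62.7·[0.9500·(1 − 0.9500^4) / (1 − 0.9500)] ≈ 220.9787 billion.

¥221.0 billion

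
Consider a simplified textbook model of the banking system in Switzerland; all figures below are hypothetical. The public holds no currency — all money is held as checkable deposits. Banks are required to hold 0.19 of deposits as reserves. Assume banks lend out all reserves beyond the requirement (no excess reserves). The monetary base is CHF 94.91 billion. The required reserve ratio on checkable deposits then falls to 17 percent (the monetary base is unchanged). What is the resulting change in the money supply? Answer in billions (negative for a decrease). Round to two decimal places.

CHF 58.77 billion

Initially m₁ = 1 / (0.19) ≈ 5.26316, so M₁ = 5.26316 × 94.91 ≈ 499.5265 billion.
After the change m₂ = 1 / (0.17) ≈ 5.88235, so M₂ = 5.88235 × 94.91 ≈ 558.2938 billion.
ΔM = M₂ − M₁ = 558.2938 − 499.5265 = 58.7673 billion.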